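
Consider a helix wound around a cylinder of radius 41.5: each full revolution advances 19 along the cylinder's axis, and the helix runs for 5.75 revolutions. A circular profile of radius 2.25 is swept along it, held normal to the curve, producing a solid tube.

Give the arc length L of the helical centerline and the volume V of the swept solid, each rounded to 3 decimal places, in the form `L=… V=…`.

2πR = 2π·41.5 = 260.752190
per-turn = √(260.752190² + 19²) = √(67991.7047 + 361) = √68352.7047 = 261.443502
L = 5.75 × 261.443502 = 1503.300136
V = π·2.25² × L = 15.904313 × 1503.300136 = 23908.955613

L=1503.300 V=23908.956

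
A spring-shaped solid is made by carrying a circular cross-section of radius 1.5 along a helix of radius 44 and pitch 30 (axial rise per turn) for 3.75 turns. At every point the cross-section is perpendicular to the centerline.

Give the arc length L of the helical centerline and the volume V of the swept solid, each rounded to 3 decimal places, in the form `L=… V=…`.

L=1042.812 V=7371.201

2πR = 2π·44 = 276.460154
per-turn = √(276.460154² + 30²) = √(76430.2165 + 900) = √77330.2165 = 278.083111
L = 3.75 × 278.083111 = 1042.811665
V = π·1.5² × L = 7.068583 × 1042.811665 = 7371.201300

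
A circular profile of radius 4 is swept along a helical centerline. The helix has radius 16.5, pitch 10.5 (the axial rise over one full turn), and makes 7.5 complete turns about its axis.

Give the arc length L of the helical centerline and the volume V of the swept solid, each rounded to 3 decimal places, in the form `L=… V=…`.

2πR = 2π·16.5 = 103.672558
per-turn = √(103.672558² + 10.5²) = √(10747.9992 + 110.25) = √10858.2492 = 104.202923
L = 7.5 × 104.202923 = 781.521924
V = π·4² × L = 50.265482 × 781.521924 = 39283.576542

L=781.522 V=39283.577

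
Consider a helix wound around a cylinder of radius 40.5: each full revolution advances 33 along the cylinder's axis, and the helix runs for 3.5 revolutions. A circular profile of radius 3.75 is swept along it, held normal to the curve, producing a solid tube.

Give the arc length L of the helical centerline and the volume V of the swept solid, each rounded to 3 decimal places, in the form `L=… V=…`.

L=898.099 V=39676.817

2πR = 2π·40.5 = 254.469005
per-turn = √(254.469005² + 33²) = √(64754.4745 + 1089) = √65843.4745 = 256.599833
L = 3.5 × 256.599833 = 898.099417
V = π·3.75² × L = 44.178647 × 898.099417 = 39676.816825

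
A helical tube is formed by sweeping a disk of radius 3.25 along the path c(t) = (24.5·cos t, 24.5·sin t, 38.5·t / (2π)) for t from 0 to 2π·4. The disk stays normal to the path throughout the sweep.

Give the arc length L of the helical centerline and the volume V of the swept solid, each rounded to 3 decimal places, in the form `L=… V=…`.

2πR = 2π·24.5 = 153.938040
per-turn = √(153.938040² + 38.5²) = √(23696.9202 + 1482.25) = √25179.1702 = 158.679457
L = 4 × 158.679457 = 634.717829
V = π·3.25² × L = 33.183072 × 634.717829 = 21061.887681

L=634.718 V=21061.888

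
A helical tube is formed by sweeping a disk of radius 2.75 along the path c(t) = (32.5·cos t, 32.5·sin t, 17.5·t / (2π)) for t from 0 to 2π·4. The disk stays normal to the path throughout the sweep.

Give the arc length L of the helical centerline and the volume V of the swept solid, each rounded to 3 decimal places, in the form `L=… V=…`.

L=819.808 V=19477.241

2πR = 2π·32.5 = 204.203522
per-turn = √(204.203522² + 17.5²) = √(41699.0786 + 306.25) = √42005.3286 = 204.952015
L = 4 × 204.952015 = 819.808061
V = π·2.75² × L = 23.758294 × 819.808061 = 19477.241309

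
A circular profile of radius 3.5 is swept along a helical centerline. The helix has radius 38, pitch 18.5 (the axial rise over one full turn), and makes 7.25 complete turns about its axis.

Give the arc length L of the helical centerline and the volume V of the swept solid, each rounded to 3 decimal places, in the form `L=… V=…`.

2πR = 2π·38 = 238.761042
per-turn = √(238.761042² + 18.5²) = √(57006.8350 + 342.25) = √57349.0850 = 239.476690
L = 7.25 × 239.476690 = 1736.206002
V = π·3.5² × L = 38.484510 × 1736.206002 = 66817.037257

L=1736.206 V=66817.037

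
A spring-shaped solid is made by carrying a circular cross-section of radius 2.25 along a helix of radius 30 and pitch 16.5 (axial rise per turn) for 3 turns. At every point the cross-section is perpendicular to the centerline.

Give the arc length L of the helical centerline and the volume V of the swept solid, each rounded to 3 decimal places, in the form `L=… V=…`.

2πR = 2π·30 = 188.495559
per-turn = √(188.495559² + 16.5²) = √(35530.5758 + 272.25) = √35802.8258 = 189.216347
L = 3 × 189.216347 = 567.649040
V = π·2.25² × L = 15.904313 × 567.649040 = 9028.067898

L=567.649 V=9028.068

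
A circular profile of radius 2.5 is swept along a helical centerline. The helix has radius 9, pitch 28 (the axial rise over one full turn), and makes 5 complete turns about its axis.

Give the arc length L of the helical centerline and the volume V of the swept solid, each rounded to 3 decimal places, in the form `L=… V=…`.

L=315.506 V=6194.938

2πR = 2π·9 = 56.548668
per-turn = √(56.548668² + 28²) = √(3197.7518 + 784) = √3981.7518 = 63.101124
L = 5 × 63.101124 = 315.505619
V = π·2.5² × L = 19.634954 × 315.505619 = 6194.938343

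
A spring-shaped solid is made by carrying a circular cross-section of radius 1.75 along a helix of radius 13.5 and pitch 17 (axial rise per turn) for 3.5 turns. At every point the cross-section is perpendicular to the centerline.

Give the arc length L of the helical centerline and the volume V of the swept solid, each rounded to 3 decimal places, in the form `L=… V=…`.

2πR = 2π·13.5 = 84.823002
per-turn = √(84.823002² + 17²) = √(7194.9416 + 289) = √7483.9416 = 86.509778
L = 3.5 × 86.509778 = 302.784221
V = π·1.75² × L = 9.621128 × 302.784221 = 2913.125599

L=302.784 V=2913.126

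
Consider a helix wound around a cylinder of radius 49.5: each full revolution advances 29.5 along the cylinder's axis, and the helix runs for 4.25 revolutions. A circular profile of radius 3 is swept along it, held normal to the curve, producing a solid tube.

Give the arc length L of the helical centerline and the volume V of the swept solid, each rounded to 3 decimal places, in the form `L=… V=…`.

2πR = 2π·49.5 = 311.017673
per-turn = √(311.017673² + 29.5²) = √(96731.9927 + 870.25) = √97602.2427 = 312.413576
L = 4.25 × 312.413576 = 1327.757700
V = π·3² × L = 28.274334 × 1327.757700 = 37541.464519

L=1327.758 V=37541.465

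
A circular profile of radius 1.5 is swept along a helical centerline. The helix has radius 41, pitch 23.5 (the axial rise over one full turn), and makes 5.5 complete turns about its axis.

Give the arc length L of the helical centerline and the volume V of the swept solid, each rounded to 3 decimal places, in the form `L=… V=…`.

2πR = 2π·41 = 257.610598
per-turn = √(257.610598² + 23.5²) = √(66363.2200 + 552.25) = √66915.4700 = 258.680247
L = 5.5 × 258.680247 = 1422.741356
V = π·1.5² × L = 7.068583 × 1422.741356 = 10056.766035

L=1422.741 V=10056.766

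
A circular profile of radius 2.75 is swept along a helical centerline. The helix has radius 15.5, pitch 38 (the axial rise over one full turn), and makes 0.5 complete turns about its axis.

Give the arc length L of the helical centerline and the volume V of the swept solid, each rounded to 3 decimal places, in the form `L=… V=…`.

L=52.270 V=1241.850

2πR = 2π·15.5 = 97.389372
per-turn = √(97.389372² + 38²) = √(9484.6898 + 1444) = √10928.6898 = 104.540374
L = 0.5 × 104.540374 = 52.270187
V = π·2.75² × L = 23.758294 × 52.270187 = 1241.850495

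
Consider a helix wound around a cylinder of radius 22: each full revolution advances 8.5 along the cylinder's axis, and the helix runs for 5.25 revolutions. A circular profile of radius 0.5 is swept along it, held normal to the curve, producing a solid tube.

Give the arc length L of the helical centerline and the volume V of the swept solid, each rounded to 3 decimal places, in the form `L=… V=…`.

2πR = 2π·22 = 138.230077
per-turn = √(138.230077² + 8.5²) = √(19107.5541 + 72.25) = √19179.8041 = 138.491170
L = 5.25 × 138.491170 = 727.078642
V = π·0.5² × L = 0.785398 × 727.078642 = 571.046230

L=727.079 V=571.046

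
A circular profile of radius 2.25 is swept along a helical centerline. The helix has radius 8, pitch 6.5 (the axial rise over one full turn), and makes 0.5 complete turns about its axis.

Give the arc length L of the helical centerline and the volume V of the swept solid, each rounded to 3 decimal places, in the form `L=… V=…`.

L=25.342 V=403.047

2πR = 2π·8 = 50.265482
per-turn = √(50.265482² + 6.5²) = √(2526.6187 + 42.25) = √2568.8687 = 50.684009
L = 0.5 × 50.684009 = 25.342004
V = π·2.25² × L = 15.904313 × 25.342004 = 403.047164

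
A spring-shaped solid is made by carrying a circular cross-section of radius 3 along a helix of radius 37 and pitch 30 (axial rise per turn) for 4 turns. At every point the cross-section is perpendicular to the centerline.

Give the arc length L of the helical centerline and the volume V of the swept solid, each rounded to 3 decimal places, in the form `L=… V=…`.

L=937.622 V=26510.641

2πR = 2π·37 = 232.477856
per-turn = √(232.477856² + 30²) = √(54045.9537 + 900) = √54945.9537 = 234.405533
L = 4 × 234.405533 = 937.622130
V = π·3² × L = 28.274334 × 937.622130 = 26510.641167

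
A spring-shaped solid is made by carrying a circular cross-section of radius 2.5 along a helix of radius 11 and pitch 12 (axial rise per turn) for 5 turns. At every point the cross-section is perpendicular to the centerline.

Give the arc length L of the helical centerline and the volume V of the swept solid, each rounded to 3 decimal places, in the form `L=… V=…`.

2πR = 2π·11 = 69.115038
per-turn = √(69.115038² + 12²) = √(4776.8885 + 144) = √4920.8885 = 70.149045
L = 5 × 70.149045 = 350.745226
V = π·2.5² × L = 19.634954 × 350.745226 = 6886.866399

L=350.745 V=6886.866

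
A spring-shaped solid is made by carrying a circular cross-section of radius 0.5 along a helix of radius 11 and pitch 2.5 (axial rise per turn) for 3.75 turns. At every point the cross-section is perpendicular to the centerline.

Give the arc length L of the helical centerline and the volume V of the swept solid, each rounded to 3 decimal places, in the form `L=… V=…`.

2πR = 2π·11 = 69.115038
per-turn = √(69.115038² + 2.5²) = √(4776.8885 + 6.25) = √4783.1385 = 69.160238
L = 3.75 × 69.160238 = 259.350893
V = π·0.5² × L = 0.785398 × 259.350893 = 203.693715

L=259.351 V=203.694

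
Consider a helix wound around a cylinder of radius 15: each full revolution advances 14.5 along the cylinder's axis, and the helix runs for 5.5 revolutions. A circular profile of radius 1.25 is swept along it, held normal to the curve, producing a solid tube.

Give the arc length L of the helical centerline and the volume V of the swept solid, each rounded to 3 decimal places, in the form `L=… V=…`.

2πR = 2π·15 = 94.247780
per-turn = √(94.247780² + 14.5²) = √(8882.6440 + 210.25) = √9092.8940 = 95.356667
L = 5.5 × 95.356667 = 524.461669
V = π·1.25² × L = 4.908739 × 524.461669 = 2574.445198

L=524.462 V=2574.445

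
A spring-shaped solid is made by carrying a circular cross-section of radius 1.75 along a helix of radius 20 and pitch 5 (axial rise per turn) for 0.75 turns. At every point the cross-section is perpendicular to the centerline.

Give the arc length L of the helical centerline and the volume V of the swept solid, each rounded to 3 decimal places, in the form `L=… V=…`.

2πR = 2π·20 = 125.663706
per-turn = √(125.663706² + 5²) = √(15791.3670 + 25) = √15816.3670 = 125.763139
L = 0.75 × 125.763139 = 94.322354
V = π·1.75² × L = 9.621128 × 94.322354 = 907.487394

L=94.322 V=907.487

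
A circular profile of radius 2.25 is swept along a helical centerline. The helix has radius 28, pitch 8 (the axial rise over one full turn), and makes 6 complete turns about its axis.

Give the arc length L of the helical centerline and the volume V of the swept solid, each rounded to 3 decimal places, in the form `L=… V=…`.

L=1056.666 V=16805.545

2πR = 2π·28 = 175.929189
per-turn = √(175.929189² + 8²) = √(30951.0794 + 64) = √31015.0794 = 176.110986
L = 6 × 176.110986 = 1056.665916
V = π·2.25² × L = 15.904313 × 1056.665916 = 16805.545266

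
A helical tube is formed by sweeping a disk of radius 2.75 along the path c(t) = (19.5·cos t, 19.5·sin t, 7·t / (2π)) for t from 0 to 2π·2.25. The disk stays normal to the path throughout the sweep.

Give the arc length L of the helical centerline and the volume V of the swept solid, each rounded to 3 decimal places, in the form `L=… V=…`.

2πR = 2π·19.5 = 122.522113
per-turn = √(122.522113² + 7²) = √(15011.6683 + 49) = √15060.6683 = 122.721914
L = 2.25 × 122.721914 = 276.124308
V = π·2.75² × L = 23.758294 × 276.124308 = 6560.242602

L=276.124 V=6560.243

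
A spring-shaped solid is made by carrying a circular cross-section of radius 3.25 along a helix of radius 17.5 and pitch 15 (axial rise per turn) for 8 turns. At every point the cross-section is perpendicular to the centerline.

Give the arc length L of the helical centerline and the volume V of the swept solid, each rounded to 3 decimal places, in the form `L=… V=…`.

2πR = 2π·17.5 = 109.955743
per-turn = √(109.955743² + 15²) = √(12090.2654 + 225) = √12315.2654 = 110.974165
L = 8 × 110.974165 = 887.793323
V = π·3.25² × L = 33.183072 × 887.793323 = 29459.710129

L=887.793 V=29459.710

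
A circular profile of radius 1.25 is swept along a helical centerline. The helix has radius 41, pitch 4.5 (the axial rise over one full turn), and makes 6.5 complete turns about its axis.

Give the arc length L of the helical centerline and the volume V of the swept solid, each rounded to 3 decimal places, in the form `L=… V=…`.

L=1674.724 V=8220.784

2πR = 2π·41 = 257.610598
per-turn = √(257.610598² + 4.5²) = √(66363.2200 + 20.25) = √66383.4700 = 257.649898
L = 6.5 × 257.649898 = 1674.724338
V = π·1.25² × L = 4.908739 × 1674.724338 = 8220.783869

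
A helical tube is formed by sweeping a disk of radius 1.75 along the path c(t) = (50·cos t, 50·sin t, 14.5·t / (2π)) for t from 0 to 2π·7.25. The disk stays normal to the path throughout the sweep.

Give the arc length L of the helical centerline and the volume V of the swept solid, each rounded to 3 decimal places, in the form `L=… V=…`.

2πR = 2π·50 = 314.159265
per-turn = √(314.159265² + 14.5²) = √(98696.0440 + 210.25) = √98906.2940 = 314.493711
L = 7.25 × 314.493711 = 2280.079402
V = π·1.75² × L = 9.621128 × 2280.079402 = 21936.934639

L=2280.079 V=21936.935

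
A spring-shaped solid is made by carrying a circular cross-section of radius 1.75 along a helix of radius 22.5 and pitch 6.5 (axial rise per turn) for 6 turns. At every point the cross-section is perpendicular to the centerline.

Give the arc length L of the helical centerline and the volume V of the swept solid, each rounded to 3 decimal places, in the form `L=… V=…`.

L=849.126 V=8169.551

2πR = 2π·22.5 = 141.371669
per-turn = √(141.371669² + 6.5²) = √(19985.9489 + 42.25) = √20028.1989 = 141.521019
L = 6 × 141.521019 = 849.126116
V = π·1.75² × L = 9.621128 × 849.126116 = 8169.550627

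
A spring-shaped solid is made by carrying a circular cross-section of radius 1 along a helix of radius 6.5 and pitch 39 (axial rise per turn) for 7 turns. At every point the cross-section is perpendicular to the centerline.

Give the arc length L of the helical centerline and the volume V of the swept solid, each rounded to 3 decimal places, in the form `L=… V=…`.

2πR = 2π·6.5 = 40.840704
per-turn = √(40.840704² + 39²) = √(1667.9631 + 1521) = √3188.9631 = 56.470905
L = 7 × 56.470905 = 395.296337
V = π·1² × L = 3.141593 × 395.296337 = 1241.860068

L=395.296 V=1241.860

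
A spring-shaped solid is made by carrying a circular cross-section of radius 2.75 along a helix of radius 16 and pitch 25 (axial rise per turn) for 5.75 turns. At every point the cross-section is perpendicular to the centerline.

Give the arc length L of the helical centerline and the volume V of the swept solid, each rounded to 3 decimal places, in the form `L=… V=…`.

2πR = 2π·16 = 100.530965
per-turn = √(100.530965² + 25²) = √(10106.4749 + 625) = √10731.4749 = 103.592832
L = 5.75 × 103.592832 = 595.658786
V = π·2.75² × L = 23.758294 × 595.658786 = 14151.836821

L=595.659 V=14151.837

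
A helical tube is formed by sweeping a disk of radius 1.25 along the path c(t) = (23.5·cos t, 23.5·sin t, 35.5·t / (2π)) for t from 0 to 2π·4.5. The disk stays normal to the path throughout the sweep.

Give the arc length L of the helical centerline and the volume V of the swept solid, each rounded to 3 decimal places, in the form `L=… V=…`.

L=683.381 V=3354.539

2πR = 2π·23.5 = 147.654855
per-turn = √(147.654855² + 35.5²) = √(21801.9561 + 1260.25) = √23062.2061 = 151.862458
L = 4.5 × 151.862458 = 683.381061
V = π·1.25² × L = 4.908739 × 683.381061 = 3354.538937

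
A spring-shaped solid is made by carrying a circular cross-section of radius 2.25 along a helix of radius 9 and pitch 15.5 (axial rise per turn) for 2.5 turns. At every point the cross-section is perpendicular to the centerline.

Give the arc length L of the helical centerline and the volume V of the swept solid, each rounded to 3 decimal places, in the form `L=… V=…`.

2πR = 2π·9 = 56.548668
per-turn = √(56.548668² + 15.5²) = √(3197.7518 + 240.25) = √3438.0018 = 58.634476
L = 2.5 × 58.634476 = 146.586191
V = π·2.25² × L = 15.904313 × 146.586191 = 2331.352636

L=146.586 V=2331.353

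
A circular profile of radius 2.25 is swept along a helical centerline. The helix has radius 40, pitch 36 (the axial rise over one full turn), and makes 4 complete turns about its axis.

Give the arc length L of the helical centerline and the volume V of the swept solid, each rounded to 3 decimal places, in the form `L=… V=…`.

2πR = 2π·40 = 251.327412
per-turn = √(251.327412² + 36²) = √(63165.4682 + 1296) = √64461.4682 = 253.892631
L = 4 × 253.892631 = 1015.570525
V = π·2.25² × L = 15.904313 × 1015.570525 = 16151.951304

L=1015.571 V=16151.951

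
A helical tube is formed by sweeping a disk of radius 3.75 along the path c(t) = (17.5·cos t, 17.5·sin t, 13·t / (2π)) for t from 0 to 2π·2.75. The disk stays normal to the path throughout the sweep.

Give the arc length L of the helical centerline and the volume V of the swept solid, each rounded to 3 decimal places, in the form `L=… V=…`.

2πR = 2π·17.5 = 109.955743
per-turn = √(109.955743² + 13²) = √(12090.2654 + 169) = √12259.2654 = 110.721567
L = 2.75 × 110.721567 = 304.484309
V = π·3.75² × L = 44.178647 × 304.484309 = 13451.704717

L=304.484 V=13451.705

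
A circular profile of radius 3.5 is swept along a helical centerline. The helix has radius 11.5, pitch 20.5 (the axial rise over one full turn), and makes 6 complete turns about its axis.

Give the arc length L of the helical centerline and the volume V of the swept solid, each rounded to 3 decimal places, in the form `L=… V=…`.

L=450.650 V=17343.058

2πR = 2π·11.5 = 72.256631
per-turn = √(72.256631² + 20.5²) = √(5221.0207 + 420.25) = √5641.2707 = 75.108393
L = 6 × 75.108393 = 450.650359
V = π·3.5² × L = 38.484510 × 450.650359 = 17343.058257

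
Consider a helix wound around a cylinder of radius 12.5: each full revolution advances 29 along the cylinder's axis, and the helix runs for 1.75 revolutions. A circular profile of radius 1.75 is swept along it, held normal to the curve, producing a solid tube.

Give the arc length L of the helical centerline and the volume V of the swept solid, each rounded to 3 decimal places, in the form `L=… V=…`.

2πR = 2π·12.5 = 78.539816
per-turn = √(78.539816² + 29²) = √(6168.5028 + 841) = √7009.5028 = 83.722773
L = 1.75 × 83.722773 = 146.514853
V = π·1.75² × L = 9.621128 × 146.514853 = 1409.638082

L=146.515 V=1409.638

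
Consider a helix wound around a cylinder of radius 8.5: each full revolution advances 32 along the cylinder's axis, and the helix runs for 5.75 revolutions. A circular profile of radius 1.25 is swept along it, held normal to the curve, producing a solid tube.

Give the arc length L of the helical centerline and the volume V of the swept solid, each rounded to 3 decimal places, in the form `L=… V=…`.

2πR = 2π·8.5 = 53.407075
per-turn = √(53.407075² + 32²) = √(2852.3157 + 1024) = √3876.3157 = 62.260065
L = 5.75 × 62.260065 = 357.995373
V = π·1.25² × L = 4.908739 × 357.995373 = 1757.305677

L=357.995 V=1757.306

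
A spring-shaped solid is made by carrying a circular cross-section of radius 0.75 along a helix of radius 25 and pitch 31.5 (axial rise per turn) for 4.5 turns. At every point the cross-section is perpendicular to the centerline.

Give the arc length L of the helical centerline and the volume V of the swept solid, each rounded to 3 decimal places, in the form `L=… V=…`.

L=720.931 V=1273.991

2πR = 2π·25 = 157.079633
per-turn = √(157.079633² + 31.5²) = √(24674.0110 + 992.25) = √25666.2610 = 160.206932
L = 4.5 × 160.206932 = 720.931193
V = π·0.75² × L = 1.767146 × 720.931193 = 1273.990579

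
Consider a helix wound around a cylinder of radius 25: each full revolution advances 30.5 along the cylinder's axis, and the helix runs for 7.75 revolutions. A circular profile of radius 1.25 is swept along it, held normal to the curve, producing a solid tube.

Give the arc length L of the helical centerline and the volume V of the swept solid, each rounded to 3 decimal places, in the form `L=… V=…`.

L=1240.103 V=6087.342

2πR = 2π·25 = 157.079633
per-turn = √(157.079633² + 30.5²) = √(24674.0110 + 930.25) = √25604.2610 = 160.013315
L = 7.75 × 160.013315 = 1240.103192
V = π·1.25² × L = 4.908739 × 1240.103192 = 6087.342308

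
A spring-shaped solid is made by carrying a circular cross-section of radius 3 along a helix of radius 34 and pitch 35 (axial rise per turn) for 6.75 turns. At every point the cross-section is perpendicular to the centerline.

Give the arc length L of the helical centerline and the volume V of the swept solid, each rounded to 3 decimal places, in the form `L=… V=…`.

L=1461.216 V=41314.909

2πR = 2π·34 = 213.628300
per-turn = √(213.628300² + 35²) = √(45637.0508 + 1225) = √46862.0508 = 216.476444
L = 6.75 × 216.476444 = 1461.215996
V = π·3² × L = 28.274334 × 1461.215996 = 41314.908949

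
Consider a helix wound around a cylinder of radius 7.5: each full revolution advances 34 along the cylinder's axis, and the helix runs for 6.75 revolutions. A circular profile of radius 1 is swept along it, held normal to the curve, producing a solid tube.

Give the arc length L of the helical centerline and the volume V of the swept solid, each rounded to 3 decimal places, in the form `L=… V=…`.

2πR = 2π·7.5 = 47.123890
per-turn = √(47.123890² + 34²) = √(2220.6610 + 1156) = √3376.6610 = 58.109044
L = 6.75 × 58.109044 = 392.236047
V = π·1² × L = 3.141593 × 392.236047 = 1232.245883

L=392.236 V=1232.246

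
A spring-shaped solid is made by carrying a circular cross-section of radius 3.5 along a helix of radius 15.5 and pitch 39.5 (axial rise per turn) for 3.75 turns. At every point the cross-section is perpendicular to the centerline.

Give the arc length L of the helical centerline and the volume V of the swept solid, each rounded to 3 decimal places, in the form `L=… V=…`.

2πR = 2π·15.5 = 97.389372
per-turn = √(97.389372² + 39.5²) = √(9484.6898 + 1560.25) = √11044.9398 = 105.094909
L = 3.75 × 105.094909 = 394.105908
V = π·3.5² × L = 38.484510 × 394.105908 = 15166.972742

L=394.106 V=15166.973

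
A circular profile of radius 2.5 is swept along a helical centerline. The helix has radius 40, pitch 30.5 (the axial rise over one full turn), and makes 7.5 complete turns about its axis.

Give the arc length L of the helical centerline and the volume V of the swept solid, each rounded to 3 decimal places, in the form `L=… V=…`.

2πR = 2π·40 = 251.327412
per-turn = √(251.327412² + 30.5²) = √(63165.4682 + 930.25) = √64095.7182 = 253.171322
L = 7.5 × 253.171322 = 1898.784913
V = π·2.5² × L = 19.634954 × 1898.784913 = 37282.554589

L=1898.785 V=37282.555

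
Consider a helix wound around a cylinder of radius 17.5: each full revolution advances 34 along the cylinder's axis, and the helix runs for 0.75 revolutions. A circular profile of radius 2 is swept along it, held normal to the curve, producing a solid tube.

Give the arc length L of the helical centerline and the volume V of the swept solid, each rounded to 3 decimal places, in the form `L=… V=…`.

L=86.319 V=1084.721

2πR = 2π·17.5 = 109.955743
per-turn = √(109.955743² + 34²) = √(12090.2654 + 1156) = √13246.2654 = 115.092421
L = 0.75 × 115.092421 = 86.319316
V = π·2² × L = 12.566371 × 86.319316 = 1084.720514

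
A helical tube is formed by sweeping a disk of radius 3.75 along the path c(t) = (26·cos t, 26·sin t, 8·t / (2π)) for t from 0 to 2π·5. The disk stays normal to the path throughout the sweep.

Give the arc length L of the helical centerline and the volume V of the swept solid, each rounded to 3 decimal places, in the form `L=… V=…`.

L=817.793 V=36128.984

2πR = 2π·26 = 163.362818
per-turn = √(163.362818² + 8²) = √(26687.4103 + 64) = √26751.4103 = 163.558584
L = 5 × 163.558584 = 817.792918
V = π·3.75² × L = 44.178647 × 817.792918 = 36128.984412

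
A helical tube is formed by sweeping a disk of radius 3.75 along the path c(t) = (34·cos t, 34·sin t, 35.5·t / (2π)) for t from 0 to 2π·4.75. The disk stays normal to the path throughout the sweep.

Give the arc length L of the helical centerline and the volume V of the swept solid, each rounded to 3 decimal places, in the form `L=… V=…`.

L=1028.650 V=45444.355

2πR = 2π·34 = 213.628300
per-turn = √(213.628300² + 35.5²) = √(45637.0508 + 1260.25) = √46897.3008 = 216.557846
L = 4.75 × 216.557846 = 1028.649769
V = π·3.75² × L = 44.178647 × 1028.649769 = 45444.354733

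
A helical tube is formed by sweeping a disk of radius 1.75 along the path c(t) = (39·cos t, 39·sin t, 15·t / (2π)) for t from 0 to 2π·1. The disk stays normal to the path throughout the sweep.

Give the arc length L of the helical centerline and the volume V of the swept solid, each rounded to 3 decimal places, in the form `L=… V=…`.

L=245.503 V=2362.015

2πR = 2π·39 = 245.044227
per-turn = √(245.044227² + 15²) = √(60046.6732 + 225) = √60271.6732 = 245.502899
L = 1 × 245.502899 = 245.502899
V = π·1.75² × L = 9.621128 × 245.502899 = 2362.014689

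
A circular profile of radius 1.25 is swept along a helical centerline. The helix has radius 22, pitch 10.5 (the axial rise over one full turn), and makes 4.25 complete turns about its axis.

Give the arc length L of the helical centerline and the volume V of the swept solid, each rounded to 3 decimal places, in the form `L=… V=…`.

2πR = 2π·22 = 138.230077
per-turn = √(138.230077² + 10.5²) = √(19107.5541 + 110.25) = √19217.8041 = 138.628295
L = 4.25 × 138.628295 = 589.170253
V = π·1.25² × L = 4.908739 × 589.170253 = 2892.082716

L=589.170 V=2892.083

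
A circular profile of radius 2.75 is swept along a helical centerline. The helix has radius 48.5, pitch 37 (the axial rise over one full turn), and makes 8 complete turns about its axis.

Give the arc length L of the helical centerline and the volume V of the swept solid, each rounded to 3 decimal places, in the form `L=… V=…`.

L=2455.780 V=58345.142

2πR = 2π·48.5 = 304.734487
per-turn = √(304.734487² + 37²) = √(92863.1078 + 1369) = √94232.1078 = 306.972487
L = 8 × 306.972487 = 2455.779896
V = π·2.75² × L = 23.758294 × 2455.779896 = 58345.141867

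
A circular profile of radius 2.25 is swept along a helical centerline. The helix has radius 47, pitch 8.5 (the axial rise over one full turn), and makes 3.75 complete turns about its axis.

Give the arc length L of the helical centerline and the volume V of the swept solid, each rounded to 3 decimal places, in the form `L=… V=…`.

2πR = 2π·47 = 295.309709
per-turn = √(295.309709² + 8.5²) = √(87207.8245 + 72.25) = √87280.0745 = 295.432013
L = 3.75 × 295.432013 = 1107.870050
V = π·2.25² × L = 15.904313 × 1107.870050 = 17619.911825

L=1107.870 V=17619.912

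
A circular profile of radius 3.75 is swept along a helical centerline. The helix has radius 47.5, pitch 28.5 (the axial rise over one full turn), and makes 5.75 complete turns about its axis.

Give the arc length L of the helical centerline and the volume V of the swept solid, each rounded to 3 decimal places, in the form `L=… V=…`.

L=1723.902 V=76159.643

2πR = 2π·47.5 = 298.451302
per-turn = √(298.451302² + 28.5²) = √(89073.1797 + 812.25) = √89885.4297 = 299.808989
L = 5.75 × 299.808989 = 1723.901685
V = π·3.75² × L = 44.178647 × 1723.901685 = 76159.643479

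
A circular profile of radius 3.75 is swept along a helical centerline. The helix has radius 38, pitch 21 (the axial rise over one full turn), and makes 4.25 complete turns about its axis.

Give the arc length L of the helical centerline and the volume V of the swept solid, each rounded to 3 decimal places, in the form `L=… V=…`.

2πR = 2π·38 = 238.761042
per-turn = √(238.761042² + 21²) = √(57006.8350 + 441) = √57447.8350 = 239.682780
L = 4.25 × 239.682780 = 1018.651815
V = π·3.75² × L = 44.178647 × 1018.651815 = 45002.658633

L=1018.652 V=45002.659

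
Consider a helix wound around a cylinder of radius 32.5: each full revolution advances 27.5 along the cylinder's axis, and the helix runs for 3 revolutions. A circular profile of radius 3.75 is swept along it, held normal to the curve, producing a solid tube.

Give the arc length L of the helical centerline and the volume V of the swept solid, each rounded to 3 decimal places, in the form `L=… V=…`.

2πR = 2π·32.5 = 204.203522
per-turn = √(204.203522² + 27.5²) = √(41699.0786 + 756.25) = √42455.3286 = 206.046909
L = 3 × 206.046909 = 618.140726
V = π·3.75² × L = 44.178647 × 618.140726 = 27308.620747

L=618.141 V=27308.621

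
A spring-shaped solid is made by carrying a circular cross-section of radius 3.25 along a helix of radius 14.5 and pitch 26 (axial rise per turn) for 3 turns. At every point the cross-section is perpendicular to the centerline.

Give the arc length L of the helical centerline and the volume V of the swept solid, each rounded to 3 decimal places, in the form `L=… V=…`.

L=284.231 V=9431.645

2πR = 2π·14.5 = 91.106187
per-turn = √(91.106187² + 26²) = √(8300.3373 + 676) = √8976.3373 = 94.743534
L = 3 × 94.743534 = 284.230603
V = π·3.25² × L = 33.183072 × 284.230603 = 9431.644680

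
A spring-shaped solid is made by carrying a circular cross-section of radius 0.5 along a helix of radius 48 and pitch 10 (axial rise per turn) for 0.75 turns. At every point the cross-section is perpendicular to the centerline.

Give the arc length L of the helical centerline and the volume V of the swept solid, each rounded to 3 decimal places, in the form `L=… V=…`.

2πR = 2π·48 = 301.592895
per-turn = √(301.592895² + 10²) = √(90958.2742 + 100) = √91058.2742 = 301.758636
L = 0.75 × 301.758636 = 226.318977
V = π·0.5² × L = 0.785398 × 226.318977 = 177.750509

L=226.319 V=177.751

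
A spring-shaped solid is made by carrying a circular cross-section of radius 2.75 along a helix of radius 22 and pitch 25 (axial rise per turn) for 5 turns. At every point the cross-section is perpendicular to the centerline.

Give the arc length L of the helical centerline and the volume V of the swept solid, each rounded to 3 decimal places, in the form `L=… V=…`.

2πR = 2π·22 = 138.230077
per-turn = √(138.230077² + 25²) = √(19107.5541 + 625) = √19732.5541 = 140.472610
L = 5 × 140.472610 = 702.363049
V = π·2.75² × L = 23.758294 × 702.363049 = 16686.948131

L=702.363 V=16686.948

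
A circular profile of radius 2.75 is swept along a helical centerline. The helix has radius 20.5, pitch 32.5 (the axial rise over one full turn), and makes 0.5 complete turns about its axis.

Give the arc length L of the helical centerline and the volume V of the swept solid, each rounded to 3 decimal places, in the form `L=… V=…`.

2πR = 2π·20.5 = 128.805299
per-turn = √(128.805299² + 32.5²) = √(16590.8050 + 1056.25) = √17647.0550 = 132.842218
L = 0.5 × 132.842218 = 66.421109
V = π·2.75² × L = 23.758294 × 66.421109 = 1578.052270

L=66.421 V=1578.052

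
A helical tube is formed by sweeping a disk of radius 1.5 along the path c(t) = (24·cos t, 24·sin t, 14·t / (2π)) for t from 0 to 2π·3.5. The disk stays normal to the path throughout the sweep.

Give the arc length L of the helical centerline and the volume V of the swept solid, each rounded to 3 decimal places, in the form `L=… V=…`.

L=530.057 V=3746.754

2πR = 2π·24 = 150.796447
per-turn = √(150.796447² + 14²) = √(22739.5685 + 196) = √22935.5685 = 151.444936
L = 3.5 × 151.444936 = 530.057275
V = π·1.5² × L = 7.068583 × 530.057275 = 3746.754091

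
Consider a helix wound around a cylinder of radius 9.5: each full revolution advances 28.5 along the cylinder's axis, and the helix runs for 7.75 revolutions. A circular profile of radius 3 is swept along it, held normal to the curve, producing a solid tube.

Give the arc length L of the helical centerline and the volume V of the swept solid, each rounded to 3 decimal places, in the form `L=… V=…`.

L=512.625 V=14494.122

2πR = 2π·9.5 = 59.690260
per-turn = √(59.690260² + 28.5²) = √(3562.9272 + 812.25) = √4375.1772 = 66.145122
L = 7.75 × 66.145122 = 512.624697
V = π·3² × L = 28.274334 × 512.624697 = 14494.121837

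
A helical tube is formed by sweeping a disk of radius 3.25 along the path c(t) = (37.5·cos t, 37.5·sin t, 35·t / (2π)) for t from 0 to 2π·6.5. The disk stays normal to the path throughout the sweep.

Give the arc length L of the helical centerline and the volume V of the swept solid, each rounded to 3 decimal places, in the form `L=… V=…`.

L=1548.331 V=51378.385

2πR = 2π·37.5 = 235.619449
per-turn = √(235.619449² + 35²) = √(55516.5248 + 1225) = √56741.5248 = 238.204796
L = 6.5 × 238.204796 = 1548.331173
V = π·3.25² × L = 33.183072 × 1548.331173 = 51378.385415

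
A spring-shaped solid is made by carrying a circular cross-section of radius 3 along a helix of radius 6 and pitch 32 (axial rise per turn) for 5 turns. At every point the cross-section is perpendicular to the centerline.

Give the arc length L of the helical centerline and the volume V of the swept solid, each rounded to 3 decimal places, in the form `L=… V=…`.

L=247.246 V=6990.715

2πR = 2π·6 = 37.699112
per-turn = √(37.699112² + 32²) = √(1421.2230 + 1024) = √2445.2230 = 49.449196
L = 5 × 49.449196 = 247.245982
V = π·3² × L = 28.274334 × 247.245982 = 6990.715459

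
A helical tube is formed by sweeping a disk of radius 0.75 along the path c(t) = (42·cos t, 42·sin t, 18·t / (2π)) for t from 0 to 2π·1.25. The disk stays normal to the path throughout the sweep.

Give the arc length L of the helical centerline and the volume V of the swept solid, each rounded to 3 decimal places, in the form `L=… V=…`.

2πR = 2π·42 = 263.893783
per-turn = √(263.893783² + 18²) = √(69639.9287 + 324) = √69963.9287 = 264.506954
L = 1.25 × 264.506954 = 330.633692
V = π·0.75² × L = 1.767146 × 330.633692 = 584.277963

L=330.634 V=584.278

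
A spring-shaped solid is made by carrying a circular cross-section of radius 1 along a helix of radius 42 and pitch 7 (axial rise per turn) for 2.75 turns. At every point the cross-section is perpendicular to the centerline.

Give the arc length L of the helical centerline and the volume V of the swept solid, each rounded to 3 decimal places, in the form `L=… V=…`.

L=725.963 V=2280.681

2πR = 2π·42 = 263.893783
per-turn = √(263.893783² + 7²) = √(69639.9287 + 49) = √69688.9287 = 263.986607
L = 2.75 × 263.986607 = 725.963169
V = π·1² × L = 3.141593 × 725.963169 = 2280.680559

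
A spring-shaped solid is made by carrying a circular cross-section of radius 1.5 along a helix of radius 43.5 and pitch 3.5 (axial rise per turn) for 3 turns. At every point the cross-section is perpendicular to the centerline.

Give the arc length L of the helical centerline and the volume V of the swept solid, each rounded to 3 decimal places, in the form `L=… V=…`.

L=820.023 V=5796.400

2πR = 2π·43.5 = 273.318561
per-turn = √(273.318561² + 3.5²) = √(74703.0357 + 12.25) = √74715.2857 = 273.340970
L = 3 × 273.340970 = 820.022909
V = π·1.5² × L = 7.068583 × 820.022909 = 5796.400381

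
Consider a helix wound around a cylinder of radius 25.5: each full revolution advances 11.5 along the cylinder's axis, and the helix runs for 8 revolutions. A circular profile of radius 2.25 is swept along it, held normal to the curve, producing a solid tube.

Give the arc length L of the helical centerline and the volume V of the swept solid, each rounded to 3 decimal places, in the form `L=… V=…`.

L=1285.067 V=20438.111

2πR = 2π·25.5 = 160.221225
per-turn = √(160.221225² + 11.5²) = √(25670.8410 + 132.25) = √25803.0910 = 160.633406
L = 8 × 160.633406 = 1285.067246
V = π·2.25² × L = 15.904313 × 1285.067246 = 20438.111462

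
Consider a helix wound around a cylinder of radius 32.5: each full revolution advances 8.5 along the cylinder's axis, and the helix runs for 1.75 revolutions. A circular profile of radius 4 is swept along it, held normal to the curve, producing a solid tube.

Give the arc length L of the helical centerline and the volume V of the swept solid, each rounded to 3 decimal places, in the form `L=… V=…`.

2πR = 2π·32.5 = 204.203522
per-turn = √(204.203522² + 8.5²) = √(41699.0786 + 72.25) = √41771.3286 = 204.380353
L = 1.75 × 204.380353 = 357.665617
V = π·4² × L = 50.265482 × 357.665617 = 17978.234814

L=357.666 V=17978.235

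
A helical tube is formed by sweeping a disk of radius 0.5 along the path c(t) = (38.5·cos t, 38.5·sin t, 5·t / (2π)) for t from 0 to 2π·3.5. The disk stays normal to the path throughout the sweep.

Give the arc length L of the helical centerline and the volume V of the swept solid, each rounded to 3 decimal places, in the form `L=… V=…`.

L=846.840 V=665.107

2πR = 2π·38.5 = 241.902634
per-turn = √(241.902634² + 5²) = √(58516.8845 + 25) = √58541.8845 = 241.954302
L = 3.5 × 241.954302 = 846.840059
V = π·0.5² × L = 0.785398 × 846.840059 = 665.106627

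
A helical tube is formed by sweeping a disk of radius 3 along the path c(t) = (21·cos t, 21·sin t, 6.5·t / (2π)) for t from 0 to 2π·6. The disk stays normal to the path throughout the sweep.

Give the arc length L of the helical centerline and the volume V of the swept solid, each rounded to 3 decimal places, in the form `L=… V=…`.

2πR = 2π·21 = 131.946891
per-turn = √(131.946891² + 6.5²) = √(17409.9822 + 42.25) = √17452.2322 = 132.106897
L = 6 × 132.106897 = 792.641380
V = π·3² × L = 28.274334 × 792.641380 = 22411.407038

L=792.641 V=22411.407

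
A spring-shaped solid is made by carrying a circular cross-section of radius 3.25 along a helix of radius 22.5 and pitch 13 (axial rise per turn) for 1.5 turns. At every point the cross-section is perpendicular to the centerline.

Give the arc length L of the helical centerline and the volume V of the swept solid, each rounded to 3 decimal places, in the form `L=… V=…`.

2πR = 2π·22.5 = 141.371669
per-turn = √(141.371669² + 13²) = √(19985.9489 + 169) = √20154.9489 = 141.968126
L = 1.5 × 141.968126 = 212.952190
V = π·3.25² × L = 33.183072 × 212.952190 = 7066.407926

L=212.952 V=7066.408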